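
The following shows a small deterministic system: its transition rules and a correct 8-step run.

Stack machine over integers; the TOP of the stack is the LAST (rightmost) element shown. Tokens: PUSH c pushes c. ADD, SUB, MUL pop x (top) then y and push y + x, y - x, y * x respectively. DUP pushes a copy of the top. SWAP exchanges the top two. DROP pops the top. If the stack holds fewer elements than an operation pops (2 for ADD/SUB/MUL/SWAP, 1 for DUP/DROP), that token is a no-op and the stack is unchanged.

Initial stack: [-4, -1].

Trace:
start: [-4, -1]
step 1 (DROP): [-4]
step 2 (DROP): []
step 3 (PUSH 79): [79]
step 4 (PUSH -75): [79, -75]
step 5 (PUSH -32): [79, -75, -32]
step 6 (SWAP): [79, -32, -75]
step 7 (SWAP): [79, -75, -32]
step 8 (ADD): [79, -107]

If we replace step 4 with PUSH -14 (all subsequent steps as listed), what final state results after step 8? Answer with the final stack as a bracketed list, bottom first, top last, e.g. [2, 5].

(re-executing from step 4 with the substitution; state before step 4: [79])
step 4 (PUSH -14): [79, -14]
step 5 (PUSH -32): [79, -14, -32]
step 6 (SWAP): [79, -32, -14]
step 7 (SWAP): [79, -14, -32]
step 8 (ADD): [79, -46]

[79, -46]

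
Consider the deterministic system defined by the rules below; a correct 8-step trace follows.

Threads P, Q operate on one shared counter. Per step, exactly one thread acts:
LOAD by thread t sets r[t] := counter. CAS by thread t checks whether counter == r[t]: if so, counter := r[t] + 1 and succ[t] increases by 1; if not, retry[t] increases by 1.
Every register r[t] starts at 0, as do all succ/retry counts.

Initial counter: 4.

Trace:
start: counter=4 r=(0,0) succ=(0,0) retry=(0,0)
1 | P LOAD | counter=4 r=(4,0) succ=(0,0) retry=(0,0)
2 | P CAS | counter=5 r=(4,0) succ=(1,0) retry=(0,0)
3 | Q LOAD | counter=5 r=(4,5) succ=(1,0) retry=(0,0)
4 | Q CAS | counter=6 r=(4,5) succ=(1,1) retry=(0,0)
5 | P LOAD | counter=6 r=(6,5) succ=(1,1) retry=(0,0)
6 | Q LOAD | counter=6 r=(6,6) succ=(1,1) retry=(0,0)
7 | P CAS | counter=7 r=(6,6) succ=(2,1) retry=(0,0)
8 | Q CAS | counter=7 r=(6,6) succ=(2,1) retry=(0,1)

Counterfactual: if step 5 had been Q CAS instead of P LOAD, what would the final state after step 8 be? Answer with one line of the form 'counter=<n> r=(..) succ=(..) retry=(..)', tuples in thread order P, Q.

counter=7 r=(4,6) succ=(1,2) retry=(1,1)

(re-executing from step 5 with the substitution; state before step 5: counter=6 r=(4,5) succ=(1,1) retry=(0,0))
5 | Q CAS | counter=6 r=(4,5) succ=(1,1) retry=(0,1)
6 | Q LOAD | counter=6 r=(4,6) succ=(1,1) retry=(0,1)
7 | P CAS | counter=6 r=(4,6) succ=(1,1) retry=(1,1)
8 | Q CAS | counter=7 r=(4,6) succ=(1,2) retry=(1,1)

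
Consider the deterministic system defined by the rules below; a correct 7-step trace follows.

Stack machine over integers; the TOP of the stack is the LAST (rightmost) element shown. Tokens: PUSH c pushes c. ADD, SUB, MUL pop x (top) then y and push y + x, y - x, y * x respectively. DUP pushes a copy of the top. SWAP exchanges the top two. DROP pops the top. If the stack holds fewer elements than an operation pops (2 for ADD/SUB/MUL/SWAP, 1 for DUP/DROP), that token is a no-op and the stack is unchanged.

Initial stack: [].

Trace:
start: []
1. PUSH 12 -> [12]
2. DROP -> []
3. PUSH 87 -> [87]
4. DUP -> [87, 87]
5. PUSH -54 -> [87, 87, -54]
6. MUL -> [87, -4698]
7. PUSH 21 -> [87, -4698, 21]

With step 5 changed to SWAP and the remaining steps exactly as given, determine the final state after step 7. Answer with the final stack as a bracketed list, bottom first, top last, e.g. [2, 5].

[7569, 21]

(re-executing from step 5 with the substitution; state before step 5: [87, 87])
5. SWAP -> [87, 87]
6. MUL -> [7569]
7. PUSH 21 -> [7569, 21]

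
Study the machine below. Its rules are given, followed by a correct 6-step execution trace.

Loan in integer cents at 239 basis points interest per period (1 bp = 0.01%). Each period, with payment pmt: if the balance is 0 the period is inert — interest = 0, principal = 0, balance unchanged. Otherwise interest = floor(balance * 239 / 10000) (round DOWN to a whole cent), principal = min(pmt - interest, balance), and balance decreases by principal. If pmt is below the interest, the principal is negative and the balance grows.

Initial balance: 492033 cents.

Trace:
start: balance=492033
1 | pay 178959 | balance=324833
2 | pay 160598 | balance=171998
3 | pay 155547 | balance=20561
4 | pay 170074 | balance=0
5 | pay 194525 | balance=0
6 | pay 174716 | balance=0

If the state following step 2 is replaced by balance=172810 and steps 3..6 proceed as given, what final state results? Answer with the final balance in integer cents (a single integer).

0

state after step 2 := balance=172810
3 | pay 155547 | balance=21393
4 | pay 170074 | balance=0
5 | pay 194525 | balance=0
6 | pay 174716 | balance=0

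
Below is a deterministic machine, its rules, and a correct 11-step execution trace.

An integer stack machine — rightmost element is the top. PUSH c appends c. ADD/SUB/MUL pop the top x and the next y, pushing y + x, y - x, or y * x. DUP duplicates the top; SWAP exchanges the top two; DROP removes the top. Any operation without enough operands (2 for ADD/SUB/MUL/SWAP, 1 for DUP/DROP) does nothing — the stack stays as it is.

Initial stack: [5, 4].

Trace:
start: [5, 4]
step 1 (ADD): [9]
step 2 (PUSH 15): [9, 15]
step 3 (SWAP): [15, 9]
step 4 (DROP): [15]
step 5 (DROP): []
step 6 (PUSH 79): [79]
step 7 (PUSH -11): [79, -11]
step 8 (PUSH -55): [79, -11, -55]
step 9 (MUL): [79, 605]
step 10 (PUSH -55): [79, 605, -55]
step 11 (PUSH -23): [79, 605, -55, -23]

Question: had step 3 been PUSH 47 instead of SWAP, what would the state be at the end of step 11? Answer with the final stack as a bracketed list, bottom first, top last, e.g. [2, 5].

(re-executing from step 3 with the substitution; state before step 3: [9, 15])
step 3 (PUSH 47): [9, 15, 47]
step 4 (DROP): [9, 15]
step 5 (DROP): [9]
step 6 (PUSH 79): [9, 79]
step 7 (PUSH -11): [9, 79, -11]
step 8 (PUSH -55): [9, 79, -11, -55]
step 9 (MUL): [9, 79, 605]
step 10 (PUSH -55): [9, 79, 605, -55]
step 11 (PUSH -23): [9, 79, 605, -55, -23]

[9, 79, 605, -55, -23]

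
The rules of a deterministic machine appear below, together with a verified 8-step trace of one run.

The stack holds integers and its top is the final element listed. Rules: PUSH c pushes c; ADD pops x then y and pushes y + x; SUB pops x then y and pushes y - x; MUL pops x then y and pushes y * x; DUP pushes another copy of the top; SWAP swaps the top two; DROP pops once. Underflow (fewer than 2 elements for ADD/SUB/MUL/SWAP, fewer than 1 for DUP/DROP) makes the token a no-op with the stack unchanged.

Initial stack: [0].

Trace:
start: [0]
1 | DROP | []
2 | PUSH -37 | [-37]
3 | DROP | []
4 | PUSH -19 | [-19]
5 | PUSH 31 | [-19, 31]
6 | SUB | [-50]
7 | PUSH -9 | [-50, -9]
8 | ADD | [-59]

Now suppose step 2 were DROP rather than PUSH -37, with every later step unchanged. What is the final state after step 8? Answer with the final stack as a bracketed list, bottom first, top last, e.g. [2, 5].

(re-executing from step 2 with the substitution; state before step 2: [])
2 | DROP | []
3 | DROP | []
4 | PUSH -19 | [-19]
5 | PUSH 31 | [-19, 31]
6 | SUB | [-50]
7 | PUSH -9 | [-50, -9]
8 | ADD | [-59]

[-59]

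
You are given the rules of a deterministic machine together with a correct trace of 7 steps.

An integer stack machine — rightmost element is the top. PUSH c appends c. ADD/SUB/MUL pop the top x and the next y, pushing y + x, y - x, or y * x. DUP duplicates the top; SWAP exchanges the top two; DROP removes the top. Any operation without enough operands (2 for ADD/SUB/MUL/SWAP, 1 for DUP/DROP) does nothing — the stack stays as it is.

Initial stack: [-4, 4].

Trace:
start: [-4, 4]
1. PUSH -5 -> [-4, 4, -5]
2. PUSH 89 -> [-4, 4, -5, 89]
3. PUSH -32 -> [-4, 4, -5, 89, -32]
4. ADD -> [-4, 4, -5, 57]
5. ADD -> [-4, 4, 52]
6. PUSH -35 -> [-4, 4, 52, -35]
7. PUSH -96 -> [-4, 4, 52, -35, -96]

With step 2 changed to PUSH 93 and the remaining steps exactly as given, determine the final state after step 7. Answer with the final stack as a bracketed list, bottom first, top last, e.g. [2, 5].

(re-executing from step 2 with the substitution; state before step 2: [-4, 4, -5])
2. PUSH 93 -> [-4, 4, -5, 93]
3. PUSH -32 -> [-4, 4, -5, 93, -32]
4. ADD -> [-4, 4, -5, 61]
5. ADD -> [-4, 4, 56]
6. PUSH -35 -> [-4, 4, 56, -35]
7. PUSH -96 -> [-4, 4, 56, -35, -96]

[-4, 4, 56, -35, -96]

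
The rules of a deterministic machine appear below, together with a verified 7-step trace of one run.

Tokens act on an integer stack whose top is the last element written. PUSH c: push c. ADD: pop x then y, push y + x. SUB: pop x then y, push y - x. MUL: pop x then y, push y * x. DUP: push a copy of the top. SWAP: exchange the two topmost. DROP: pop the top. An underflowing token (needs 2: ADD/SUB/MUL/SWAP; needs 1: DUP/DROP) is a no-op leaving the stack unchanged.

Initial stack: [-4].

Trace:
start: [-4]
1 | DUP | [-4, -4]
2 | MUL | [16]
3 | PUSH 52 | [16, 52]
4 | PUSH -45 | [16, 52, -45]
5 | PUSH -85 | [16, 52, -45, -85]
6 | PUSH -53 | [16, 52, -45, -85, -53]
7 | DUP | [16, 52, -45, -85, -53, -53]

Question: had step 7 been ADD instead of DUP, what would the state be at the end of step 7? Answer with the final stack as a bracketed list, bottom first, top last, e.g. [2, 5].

[16, 52, -45, -138]

(re-executing from step 7 with the substitution; state before step 7: [16, 52, -45, -85, -53])
7 | ADD | [16, 52, -45, -138]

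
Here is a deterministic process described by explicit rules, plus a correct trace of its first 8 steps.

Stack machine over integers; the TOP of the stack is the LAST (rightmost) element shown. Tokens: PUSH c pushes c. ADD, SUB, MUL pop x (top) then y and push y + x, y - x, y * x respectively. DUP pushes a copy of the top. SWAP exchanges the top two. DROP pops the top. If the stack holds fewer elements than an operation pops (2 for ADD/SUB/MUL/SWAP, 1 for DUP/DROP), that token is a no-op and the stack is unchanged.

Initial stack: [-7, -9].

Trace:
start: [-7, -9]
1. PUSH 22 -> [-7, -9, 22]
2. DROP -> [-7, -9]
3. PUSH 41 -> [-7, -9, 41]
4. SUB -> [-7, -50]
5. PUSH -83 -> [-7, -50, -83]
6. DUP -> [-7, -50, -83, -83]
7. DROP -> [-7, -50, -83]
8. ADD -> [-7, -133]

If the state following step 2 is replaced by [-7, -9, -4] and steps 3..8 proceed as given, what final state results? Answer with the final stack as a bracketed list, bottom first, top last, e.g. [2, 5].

state after step 2 := [-7, -9, -4]
3. PUSH 41 -> [-7, -9, -4, 41]
4. SUB -> [-7, -9, -45]
5. PUSH -83 -> [-7, -9, -45, -83]
6. DUP -> [-7, -9, -45, -83, -83]
7. DROP -> [-7, -9, -45, -83]
8. ADD -> [-7, -9, -128]

[-7, -9, -128]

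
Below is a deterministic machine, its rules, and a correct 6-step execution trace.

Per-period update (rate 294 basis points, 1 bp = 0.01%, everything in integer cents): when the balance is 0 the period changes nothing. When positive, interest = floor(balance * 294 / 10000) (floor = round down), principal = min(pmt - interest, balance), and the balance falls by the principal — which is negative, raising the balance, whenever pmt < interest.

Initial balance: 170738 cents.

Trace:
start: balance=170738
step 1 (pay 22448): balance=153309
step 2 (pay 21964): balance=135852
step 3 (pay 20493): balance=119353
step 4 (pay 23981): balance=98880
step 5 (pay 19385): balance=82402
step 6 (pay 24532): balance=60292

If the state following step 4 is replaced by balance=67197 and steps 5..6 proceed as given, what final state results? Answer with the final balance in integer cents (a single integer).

state after step 4 := balance=67197
step 5 (pay 19385): balance=49787
step 6 (pay 24532): balance=26718

26718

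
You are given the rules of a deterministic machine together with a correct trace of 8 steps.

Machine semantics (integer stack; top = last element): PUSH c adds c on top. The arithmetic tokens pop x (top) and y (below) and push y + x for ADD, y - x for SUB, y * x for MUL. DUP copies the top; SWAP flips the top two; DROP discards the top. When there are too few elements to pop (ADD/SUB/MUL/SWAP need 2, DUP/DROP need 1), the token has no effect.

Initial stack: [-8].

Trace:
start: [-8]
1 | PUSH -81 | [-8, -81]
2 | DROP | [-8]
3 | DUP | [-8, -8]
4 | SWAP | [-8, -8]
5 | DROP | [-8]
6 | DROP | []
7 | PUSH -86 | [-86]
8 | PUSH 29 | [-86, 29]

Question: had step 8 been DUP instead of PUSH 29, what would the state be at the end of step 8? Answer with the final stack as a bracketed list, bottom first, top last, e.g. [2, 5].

[-86, -86]

(re-executing from step 8 with the substitution; state before step 8: [-86])
8 | DUP | [-86, -86]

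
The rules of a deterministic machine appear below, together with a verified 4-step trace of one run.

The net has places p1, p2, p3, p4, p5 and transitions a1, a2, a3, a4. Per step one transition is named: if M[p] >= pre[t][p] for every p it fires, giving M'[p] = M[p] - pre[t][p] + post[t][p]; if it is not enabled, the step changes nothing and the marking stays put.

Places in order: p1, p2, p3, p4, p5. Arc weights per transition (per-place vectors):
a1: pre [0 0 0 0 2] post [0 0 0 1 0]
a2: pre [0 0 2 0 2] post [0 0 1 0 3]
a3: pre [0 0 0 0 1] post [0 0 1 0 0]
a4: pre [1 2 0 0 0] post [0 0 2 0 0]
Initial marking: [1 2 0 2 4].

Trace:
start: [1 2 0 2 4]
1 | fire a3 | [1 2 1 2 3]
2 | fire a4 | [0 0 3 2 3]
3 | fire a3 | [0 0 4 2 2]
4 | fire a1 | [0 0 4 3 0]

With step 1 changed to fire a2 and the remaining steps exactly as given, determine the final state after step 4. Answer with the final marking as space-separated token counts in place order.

0 0 3 3 1

(re-executing from step 1 with the substitution; state before step 1: [1 2 0 2 4])
1 | fire a2 | [1 2 0 2 4]
2 | fire a4 | [0 0 2 2 4]
3 | fire a3 | [0 0 3 2 3]
4 | fire a1 | [0 0 3 3 1]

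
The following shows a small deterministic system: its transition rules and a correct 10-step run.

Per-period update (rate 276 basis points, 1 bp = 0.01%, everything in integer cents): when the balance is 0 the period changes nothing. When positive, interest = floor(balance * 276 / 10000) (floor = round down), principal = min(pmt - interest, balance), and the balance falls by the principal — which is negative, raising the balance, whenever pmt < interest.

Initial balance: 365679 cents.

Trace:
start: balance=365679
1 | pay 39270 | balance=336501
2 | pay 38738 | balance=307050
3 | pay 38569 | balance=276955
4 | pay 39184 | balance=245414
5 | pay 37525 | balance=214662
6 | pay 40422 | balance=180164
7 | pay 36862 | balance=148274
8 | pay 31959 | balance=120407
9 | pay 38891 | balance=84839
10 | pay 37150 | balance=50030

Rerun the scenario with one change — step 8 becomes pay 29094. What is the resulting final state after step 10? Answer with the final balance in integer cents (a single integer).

(re-executing from step 8 with the substitution; state before step 8: balance=148274)
8 | pay 29094 | balance=123272
9 | pay 38891 | balance=87783
10 | pay 37150 | balance=53055

53055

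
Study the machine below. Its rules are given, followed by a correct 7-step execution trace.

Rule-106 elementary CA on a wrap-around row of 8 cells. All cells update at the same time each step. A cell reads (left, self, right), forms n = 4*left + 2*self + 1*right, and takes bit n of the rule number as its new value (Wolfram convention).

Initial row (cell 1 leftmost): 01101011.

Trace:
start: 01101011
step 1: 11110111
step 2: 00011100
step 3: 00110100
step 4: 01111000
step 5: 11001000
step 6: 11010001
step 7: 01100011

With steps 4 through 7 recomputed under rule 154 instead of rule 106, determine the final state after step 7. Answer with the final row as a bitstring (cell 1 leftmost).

(re-executing steps 4..7 under rule 154; state before step 4: 00110100)
step 4: 01100010
step 5: 11010101
step 6: 10000001
step 7: 01000011

01000011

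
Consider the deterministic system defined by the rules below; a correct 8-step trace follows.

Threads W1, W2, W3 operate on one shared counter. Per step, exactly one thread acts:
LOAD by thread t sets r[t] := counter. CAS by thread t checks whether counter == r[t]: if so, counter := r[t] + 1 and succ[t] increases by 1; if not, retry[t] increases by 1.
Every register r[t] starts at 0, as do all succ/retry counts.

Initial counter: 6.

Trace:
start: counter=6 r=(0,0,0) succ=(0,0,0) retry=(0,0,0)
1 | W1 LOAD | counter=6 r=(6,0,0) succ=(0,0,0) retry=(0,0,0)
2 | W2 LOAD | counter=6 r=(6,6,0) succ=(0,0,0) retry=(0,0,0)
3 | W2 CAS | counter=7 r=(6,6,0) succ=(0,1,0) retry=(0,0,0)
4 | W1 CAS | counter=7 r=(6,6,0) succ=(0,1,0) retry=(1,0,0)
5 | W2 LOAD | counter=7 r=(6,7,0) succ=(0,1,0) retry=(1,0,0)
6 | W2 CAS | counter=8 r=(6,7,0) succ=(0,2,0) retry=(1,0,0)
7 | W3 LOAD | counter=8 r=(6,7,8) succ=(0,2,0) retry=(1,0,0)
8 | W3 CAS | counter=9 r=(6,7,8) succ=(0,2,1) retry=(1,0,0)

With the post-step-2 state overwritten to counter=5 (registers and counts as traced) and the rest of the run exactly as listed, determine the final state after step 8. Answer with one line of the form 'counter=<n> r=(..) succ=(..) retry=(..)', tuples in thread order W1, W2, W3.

state after step 2 := counter=5 r=(6,6,0) succ=(0,0,0) retry=(0,0,0)
3 | W2 CAS | counter=5 r=(6,6,0) succ=(0,0,0) retry=(0,1,0)
4 | W1 CAS | counter=5 r=(6,6,0) succ=(0,0,0) retry=(1,1,0)
5 | W2 LOAD | counter=5 r=(6,5,0) succ=(0,0,0) retry=(1,1,0)
6 | W2 CAS | counter=6 r=(6,5,0) succ=(0,1,0) retry=(1,1,0)
7 | W3 LOAD | counter=6 r=(6,5,6) succ=(0,1,0) retry=(1,1,0)
8 | W3 CAS | counter=7 r=(6,5,6) succ=(0,1,1) retry=(1,1,0)

counter=7 r=(6,5,6) succ=(0,1,1) retry=(1,1,0)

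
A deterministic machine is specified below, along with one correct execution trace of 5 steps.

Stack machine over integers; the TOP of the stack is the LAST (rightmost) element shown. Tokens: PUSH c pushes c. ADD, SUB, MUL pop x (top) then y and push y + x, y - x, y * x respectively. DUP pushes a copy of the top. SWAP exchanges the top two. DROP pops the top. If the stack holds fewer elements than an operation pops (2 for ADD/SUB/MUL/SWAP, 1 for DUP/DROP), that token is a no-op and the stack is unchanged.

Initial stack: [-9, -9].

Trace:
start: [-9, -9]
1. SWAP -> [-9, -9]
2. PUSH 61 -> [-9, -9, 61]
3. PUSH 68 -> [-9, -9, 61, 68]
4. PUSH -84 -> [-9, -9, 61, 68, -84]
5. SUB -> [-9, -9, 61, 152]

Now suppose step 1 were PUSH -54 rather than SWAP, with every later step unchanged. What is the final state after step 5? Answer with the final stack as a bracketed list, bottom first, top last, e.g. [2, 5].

[-9, -9, -54, 61, 152]

(re-executing from step 1 with the substitution; state before step 1: [-9, -9])
1. PUSH -54 -> [-9, -9, -54]
2. PUSH 61 -> [-9, -9, -54, 61]
3. PUSH 68 -> [-9, -9, -54, 61, 68]
4. PUSH -84 -> [-9, -9, -54, 61, 68, -84]
5. SUB -> [-9, -9, -54, 61, 152]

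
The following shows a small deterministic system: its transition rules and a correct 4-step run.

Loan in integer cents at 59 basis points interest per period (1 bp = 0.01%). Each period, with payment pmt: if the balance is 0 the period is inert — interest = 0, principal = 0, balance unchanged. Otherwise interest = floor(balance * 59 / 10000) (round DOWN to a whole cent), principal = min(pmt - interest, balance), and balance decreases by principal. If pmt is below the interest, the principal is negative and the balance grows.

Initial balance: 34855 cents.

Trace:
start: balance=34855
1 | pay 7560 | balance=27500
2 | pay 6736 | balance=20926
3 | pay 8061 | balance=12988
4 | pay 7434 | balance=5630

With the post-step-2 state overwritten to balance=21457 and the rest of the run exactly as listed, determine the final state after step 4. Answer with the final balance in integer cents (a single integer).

6167

state after step 2 := balance=21457
3 | pay 8061 | balance=13522
4 | pay 7434 | balance=6167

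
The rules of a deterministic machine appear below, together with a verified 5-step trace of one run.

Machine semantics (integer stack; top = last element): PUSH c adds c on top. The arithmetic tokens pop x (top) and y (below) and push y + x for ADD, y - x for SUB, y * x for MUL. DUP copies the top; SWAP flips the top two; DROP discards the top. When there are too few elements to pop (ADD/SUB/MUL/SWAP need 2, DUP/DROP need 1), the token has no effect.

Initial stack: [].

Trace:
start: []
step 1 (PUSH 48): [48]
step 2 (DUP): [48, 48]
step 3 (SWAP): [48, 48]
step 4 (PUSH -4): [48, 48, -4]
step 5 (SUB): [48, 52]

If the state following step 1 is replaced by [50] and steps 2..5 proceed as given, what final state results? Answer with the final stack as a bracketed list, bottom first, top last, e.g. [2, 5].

state after step 1 := [50]
step 2 (DUP): [50, 50]
step 3 (SWAP): [50, 50]
step 4 (PUSH -4): [50, 50, -4]
step 5 (SUB): [50, 54]

[50, 54]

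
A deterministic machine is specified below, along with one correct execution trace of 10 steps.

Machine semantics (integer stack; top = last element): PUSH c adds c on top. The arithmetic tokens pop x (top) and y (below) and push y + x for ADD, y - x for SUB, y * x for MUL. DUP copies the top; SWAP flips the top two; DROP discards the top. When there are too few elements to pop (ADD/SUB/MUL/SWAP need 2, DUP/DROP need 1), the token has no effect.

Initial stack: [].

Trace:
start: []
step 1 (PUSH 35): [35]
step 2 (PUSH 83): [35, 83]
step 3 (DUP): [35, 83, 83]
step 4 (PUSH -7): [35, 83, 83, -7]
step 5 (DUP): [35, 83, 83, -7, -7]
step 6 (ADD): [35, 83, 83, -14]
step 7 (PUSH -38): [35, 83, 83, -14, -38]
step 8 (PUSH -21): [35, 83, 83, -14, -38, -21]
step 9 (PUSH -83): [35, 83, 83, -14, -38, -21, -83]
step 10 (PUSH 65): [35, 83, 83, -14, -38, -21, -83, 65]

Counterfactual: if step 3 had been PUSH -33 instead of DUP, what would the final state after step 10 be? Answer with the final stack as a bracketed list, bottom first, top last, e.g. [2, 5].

(re-executing from step 3 with the substitution; state before step 3: [35, 83])
step 3 (PUSH -33): [35, 83, -33]
step 4 (PUSH -7): [35, 83, -33, -7]
step 5 (DUP): [35, 83, -33, -7, -7]
step 6 (ADD): [35, 83, -33, -14]
step 7 (PUSH -38): [35, 83, -33, -14, -38]
step 8 (PUSH -21): [35, 83, -33, -14, -38, -21]
step 9 (PUSH -83): [35, 83, -33, -14, -38, -21, -83]
step 10 (PUSH 65): [35, 83, -33, -14, -38, -21, -83, 65]

[35, 83, -33, -14, -38, -21, -83, 65]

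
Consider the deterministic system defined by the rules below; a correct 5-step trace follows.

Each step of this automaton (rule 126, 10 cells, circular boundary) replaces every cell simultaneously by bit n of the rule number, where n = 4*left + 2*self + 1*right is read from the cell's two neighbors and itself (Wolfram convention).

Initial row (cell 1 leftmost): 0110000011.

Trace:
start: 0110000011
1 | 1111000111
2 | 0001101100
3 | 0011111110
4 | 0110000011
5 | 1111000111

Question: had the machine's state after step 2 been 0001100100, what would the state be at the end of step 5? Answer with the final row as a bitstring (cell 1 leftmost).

1111000111

state after step 2 := 0001100100
3 | 0011111110
4 | 0110000011
5 | 1111000111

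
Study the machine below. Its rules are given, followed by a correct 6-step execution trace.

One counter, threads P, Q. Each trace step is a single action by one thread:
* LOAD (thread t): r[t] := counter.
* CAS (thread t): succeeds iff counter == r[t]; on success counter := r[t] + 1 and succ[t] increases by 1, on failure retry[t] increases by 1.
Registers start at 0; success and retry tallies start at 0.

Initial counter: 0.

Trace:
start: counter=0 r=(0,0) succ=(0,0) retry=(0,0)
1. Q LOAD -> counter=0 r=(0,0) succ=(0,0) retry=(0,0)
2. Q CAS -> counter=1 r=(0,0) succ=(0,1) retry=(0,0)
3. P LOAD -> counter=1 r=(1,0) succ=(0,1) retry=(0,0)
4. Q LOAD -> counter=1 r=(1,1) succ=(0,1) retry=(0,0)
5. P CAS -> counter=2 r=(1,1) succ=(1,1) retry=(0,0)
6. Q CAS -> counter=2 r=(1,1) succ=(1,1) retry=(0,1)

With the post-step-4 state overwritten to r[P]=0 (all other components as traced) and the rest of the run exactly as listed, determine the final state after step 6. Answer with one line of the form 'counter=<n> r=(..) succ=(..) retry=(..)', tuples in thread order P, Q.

counter=2 r=(0,1) succ=(0,2) retry=(1,0)

state after step 4 := counter=1 r=(0,1) succ=(0,1) retry=(0,0)
5. P CAS -> counter=1 r=(0,1) succ=(0,1) retry=(1,0)
6. Q CAS -> counter=2 r=(0,1) succ=(0,2) retry=(1,0)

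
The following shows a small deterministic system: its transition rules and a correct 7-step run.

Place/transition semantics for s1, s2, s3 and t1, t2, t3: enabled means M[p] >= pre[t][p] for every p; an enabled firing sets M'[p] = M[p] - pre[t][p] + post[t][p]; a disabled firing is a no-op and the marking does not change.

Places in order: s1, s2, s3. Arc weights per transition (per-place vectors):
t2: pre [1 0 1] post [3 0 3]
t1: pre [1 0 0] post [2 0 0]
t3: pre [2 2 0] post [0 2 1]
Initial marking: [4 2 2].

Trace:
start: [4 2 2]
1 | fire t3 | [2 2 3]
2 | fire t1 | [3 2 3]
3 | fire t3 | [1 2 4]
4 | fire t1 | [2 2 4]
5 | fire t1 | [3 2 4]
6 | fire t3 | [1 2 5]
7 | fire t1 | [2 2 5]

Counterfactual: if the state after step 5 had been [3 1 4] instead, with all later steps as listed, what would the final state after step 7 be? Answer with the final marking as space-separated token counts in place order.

4 1 4

state after step 5 := [3 1 4]
6 | fire t3 | [3 1 4]
7 | fire t1 | [4 1 4]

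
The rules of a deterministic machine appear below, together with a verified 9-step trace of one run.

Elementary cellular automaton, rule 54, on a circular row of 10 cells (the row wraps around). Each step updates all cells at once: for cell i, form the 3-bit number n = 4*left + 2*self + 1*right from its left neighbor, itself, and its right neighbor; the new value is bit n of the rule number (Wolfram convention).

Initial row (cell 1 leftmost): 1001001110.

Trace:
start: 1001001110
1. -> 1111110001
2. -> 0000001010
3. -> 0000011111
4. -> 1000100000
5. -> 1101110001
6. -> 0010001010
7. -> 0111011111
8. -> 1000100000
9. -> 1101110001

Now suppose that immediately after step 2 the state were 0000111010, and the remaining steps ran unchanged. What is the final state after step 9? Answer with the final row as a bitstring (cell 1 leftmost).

1100011101

state after step 2 := 0000111010
3. -> 0001000111
4. -> 1011101000
5. -> 1100011101
6. -> 0010100010
7. -> 0111110111
8. -> 1000001000
9. -> 1100011101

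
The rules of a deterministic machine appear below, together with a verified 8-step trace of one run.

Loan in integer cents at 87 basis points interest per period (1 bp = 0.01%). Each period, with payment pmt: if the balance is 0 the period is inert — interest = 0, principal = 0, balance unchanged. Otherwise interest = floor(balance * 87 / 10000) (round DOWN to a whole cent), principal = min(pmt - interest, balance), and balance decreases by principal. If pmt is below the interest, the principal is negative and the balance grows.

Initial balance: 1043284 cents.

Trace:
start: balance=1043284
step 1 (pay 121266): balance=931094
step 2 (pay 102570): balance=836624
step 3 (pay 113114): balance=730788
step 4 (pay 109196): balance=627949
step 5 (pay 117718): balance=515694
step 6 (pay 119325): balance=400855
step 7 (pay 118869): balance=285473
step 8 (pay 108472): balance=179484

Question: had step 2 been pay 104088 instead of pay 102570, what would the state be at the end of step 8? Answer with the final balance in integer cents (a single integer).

(re-executing from step 2 with the substitution; state before step 2: balance=931094)
step 2 (pay 104088): balance=835106
step 3 (pay 113114): balance=729257
step 4 (pay 109196): balance=626405
step 5 (pay 117718): balance=514136
step 6 (pay 119325): balance=399283
step 7 (pay 118869): balance=283887
step 8 (pay 108472): balance=177884

177884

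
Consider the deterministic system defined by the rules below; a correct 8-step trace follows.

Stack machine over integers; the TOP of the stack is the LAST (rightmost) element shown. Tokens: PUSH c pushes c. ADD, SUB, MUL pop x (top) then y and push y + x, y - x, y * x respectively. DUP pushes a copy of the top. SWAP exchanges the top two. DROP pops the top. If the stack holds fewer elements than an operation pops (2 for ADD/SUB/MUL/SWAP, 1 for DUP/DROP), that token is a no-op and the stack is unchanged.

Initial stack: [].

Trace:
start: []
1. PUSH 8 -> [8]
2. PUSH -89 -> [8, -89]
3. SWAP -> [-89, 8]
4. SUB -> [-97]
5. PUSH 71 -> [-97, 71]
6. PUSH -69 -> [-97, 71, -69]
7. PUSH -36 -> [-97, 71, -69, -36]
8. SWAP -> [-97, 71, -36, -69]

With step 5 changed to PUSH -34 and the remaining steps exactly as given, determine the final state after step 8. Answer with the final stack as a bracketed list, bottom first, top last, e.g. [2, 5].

(re-executing from step 5 with the substitution; state before step 5: [-97])
5. PUSH -34 -> [-97, -34]
6. PUSH -69 -> [-97, -34, -69]
7. PUSH -36 -> [-97, -34, -69, -36]
8. SWAP -> [-97, -34, -36, -69]

[-97, -34, -36, -69]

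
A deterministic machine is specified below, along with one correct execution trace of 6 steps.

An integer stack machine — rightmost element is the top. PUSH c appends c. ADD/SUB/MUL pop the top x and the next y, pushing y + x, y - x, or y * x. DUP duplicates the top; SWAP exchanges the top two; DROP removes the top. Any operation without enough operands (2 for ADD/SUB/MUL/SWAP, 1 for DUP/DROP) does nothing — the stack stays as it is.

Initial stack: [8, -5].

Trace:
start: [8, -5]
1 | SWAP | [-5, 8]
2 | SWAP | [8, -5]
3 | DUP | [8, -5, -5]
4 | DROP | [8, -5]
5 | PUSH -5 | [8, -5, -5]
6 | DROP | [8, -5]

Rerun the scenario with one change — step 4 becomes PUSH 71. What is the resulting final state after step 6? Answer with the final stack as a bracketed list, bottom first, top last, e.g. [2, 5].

[8, -5, -5, 71]

(re-executing from step 4 with the substitution; state before step 4: [8, -5, -5])
4 | PUSH 71 | [8, -5, -5, 71]
5 | PUSH -5 | [8, -5, -5, 71, -5]
6 | DROP | [8, -5, -5, 71]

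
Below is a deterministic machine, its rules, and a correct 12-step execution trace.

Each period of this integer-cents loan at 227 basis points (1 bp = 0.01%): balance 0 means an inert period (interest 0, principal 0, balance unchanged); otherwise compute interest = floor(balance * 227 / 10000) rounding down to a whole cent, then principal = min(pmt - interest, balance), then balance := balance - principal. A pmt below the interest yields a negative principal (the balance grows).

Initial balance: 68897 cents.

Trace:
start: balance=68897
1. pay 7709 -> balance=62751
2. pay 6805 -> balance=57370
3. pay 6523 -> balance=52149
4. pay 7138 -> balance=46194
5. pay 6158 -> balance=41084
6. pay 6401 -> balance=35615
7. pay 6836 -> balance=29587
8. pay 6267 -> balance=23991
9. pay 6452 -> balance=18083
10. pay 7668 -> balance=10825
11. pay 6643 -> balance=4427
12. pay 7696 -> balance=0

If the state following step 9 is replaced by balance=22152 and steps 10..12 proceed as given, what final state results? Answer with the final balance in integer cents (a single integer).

1184

state after step 9 := balance=22152
10. pay 7668 -> balance=14986
11. pay 6643 -> balance=8683
12. pay 7696 -> balance=1184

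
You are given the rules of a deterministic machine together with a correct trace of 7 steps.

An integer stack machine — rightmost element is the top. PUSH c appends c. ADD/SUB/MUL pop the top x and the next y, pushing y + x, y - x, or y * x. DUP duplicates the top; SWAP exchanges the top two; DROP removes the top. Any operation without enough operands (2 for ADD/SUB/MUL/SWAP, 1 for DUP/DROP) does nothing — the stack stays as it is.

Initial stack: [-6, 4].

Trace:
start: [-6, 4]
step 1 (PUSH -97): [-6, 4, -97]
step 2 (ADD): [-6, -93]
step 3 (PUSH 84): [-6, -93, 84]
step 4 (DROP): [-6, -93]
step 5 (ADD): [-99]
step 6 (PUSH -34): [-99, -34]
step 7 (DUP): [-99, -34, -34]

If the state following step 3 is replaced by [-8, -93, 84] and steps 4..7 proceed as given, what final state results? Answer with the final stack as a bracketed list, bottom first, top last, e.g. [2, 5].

[-101, -34, -34]

state after step 3 := [-8, -93, 84]
step 4 (DROP): [-8, -93]
step 5 (ADD): [-101]
step 6 (PUSH -34): [-101, -34]
step 7 (DUP): [-101, -34, -34]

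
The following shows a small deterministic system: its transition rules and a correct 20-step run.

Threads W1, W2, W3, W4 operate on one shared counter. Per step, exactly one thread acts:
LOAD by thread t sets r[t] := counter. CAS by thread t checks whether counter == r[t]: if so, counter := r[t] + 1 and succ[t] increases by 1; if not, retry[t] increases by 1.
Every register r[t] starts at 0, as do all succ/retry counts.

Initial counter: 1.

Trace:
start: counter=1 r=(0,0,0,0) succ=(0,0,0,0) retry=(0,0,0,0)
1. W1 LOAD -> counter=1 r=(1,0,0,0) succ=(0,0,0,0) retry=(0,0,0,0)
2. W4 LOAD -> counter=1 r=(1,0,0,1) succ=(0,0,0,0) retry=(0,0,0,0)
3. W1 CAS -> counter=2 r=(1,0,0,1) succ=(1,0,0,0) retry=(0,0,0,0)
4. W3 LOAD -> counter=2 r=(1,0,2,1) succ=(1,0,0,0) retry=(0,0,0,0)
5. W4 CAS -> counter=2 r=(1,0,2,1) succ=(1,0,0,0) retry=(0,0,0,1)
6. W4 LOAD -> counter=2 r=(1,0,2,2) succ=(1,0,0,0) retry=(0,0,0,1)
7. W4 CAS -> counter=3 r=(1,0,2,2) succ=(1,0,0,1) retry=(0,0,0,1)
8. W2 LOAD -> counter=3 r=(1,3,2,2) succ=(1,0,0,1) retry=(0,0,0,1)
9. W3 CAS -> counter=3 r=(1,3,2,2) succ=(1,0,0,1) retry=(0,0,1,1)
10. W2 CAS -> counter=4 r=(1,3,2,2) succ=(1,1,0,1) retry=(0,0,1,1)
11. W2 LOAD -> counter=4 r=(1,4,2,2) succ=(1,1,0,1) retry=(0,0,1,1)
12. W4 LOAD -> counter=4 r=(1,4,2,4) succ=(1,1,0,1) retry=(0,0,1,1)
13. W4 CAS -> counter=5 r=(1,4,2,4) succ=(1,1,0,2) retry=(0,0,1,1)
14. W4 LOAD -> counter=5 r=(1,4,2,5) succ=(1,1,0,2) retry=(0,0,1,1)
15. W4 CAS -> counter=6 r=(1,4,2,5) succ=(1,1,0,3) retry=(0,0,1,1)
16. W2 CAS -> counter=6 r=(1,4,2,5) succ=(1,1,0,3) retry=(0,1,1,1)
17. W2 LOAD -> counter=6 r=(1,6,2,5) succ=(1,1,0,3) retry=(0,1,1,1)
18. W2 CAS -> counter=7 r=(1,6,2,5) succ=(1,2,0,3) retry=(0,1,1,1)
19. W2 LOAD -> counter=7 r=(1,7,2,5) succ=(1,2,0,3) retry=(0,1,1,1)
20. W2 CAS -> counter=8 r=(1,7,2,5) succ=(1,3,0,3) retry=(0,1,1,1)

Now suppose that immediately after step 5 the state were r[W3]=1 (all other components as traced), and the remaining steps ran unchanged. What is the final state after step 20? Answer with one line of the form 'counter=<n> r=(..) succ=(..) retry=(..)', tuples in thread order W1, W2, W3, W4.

counter=8 r=(1,7,1,5) succ=(1,3,0,3) retry=(0,1,1,1)

state after step 5 := counter=2 r=(1,0,1,1) succ=(1,0,0,0) retry=(0,0,0,1)
6. W4 LOAD -> counter=2 r=(1,0,1,2) succ=(1,0,0,0) retry=(0,0,0,1)
7. W4 CAS -> counter=3 r=(1,0,1,2) succ=(1,0,0,1) retry=(0,0,0,1)
8. W2 LOAD -> counter=3 r=(1,3,1,2) succ=(1,0,0,1) retry=(0,0,0,1)
9. W3 CAS -> counter=3 r=(1,3,1,2) succ=(1,0,0,1) retry=(0,0,1,1)
10. W2 CAS -> counter=4 r=(1,3,1,2) succ=(1,1,0,1) retry=(0,0,1,1)
11. W2 LOAD -> counter=4 r=(1,4,1,2) succ=(1,1,0,1) retry=(0,0,1,1)
12. W4 LOAD -> counter=4 r=(1,4,1,4) succ=(1,1,0,1) retry=(0,0,1,1)
13. W4 CAS -> counter=5 r=(1,4,1,4) succ=(1,1,0,2) retry=(0,0,1,1)
14. W4 LOAD -> counter=5 r=(1,4,1,5) succ=(1,1,0,2) retry=(0,0,1,1)
15. W4 CAS -> counter=6 r=(1,4,1,5) succ=(1,1,0,3) retry=(0,0,1,1)
16. W2 CAS -> counter=6 r=(1,4,1,5) succ=(1,1,0,3) retry=(0,1,1,1)
17. W2 LOAD -> counter=6 r=(1,6,1,5) succ=(1,1,0,3) retry=(0,1,1,1)
18. W2 CAS -> counter=7 r=(1,6,1,5) succ=(1,2,0,3) retry=(0,1,1,1)
19. W2 LOAD -> counter=7 r=(1,7,1,5) succ=(1,2,0,3) retry=(0,1,1,1)
20. W2 CAS -> counter=8 r=(1,7,1,5) succ=(1,3,0,3) retry=(0,1,1,1)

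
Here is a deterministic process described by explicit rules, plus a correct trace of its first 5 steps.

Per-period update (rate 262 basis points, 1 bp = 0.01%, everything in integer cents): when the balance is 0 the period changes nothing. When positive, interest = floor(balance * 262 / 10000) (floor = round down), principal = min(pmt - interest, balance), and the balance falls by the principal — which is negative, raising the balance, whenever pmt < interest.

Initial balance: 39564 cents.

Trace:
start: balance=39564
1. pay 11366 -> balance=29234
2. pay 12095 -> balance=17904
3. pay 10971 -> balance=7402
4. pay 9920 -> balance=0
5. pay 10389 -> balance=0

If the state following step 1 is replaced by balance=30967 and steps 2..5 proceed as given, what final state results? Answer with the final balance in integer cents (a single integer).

state after step 1 := balance=30967
2. pay 12095 -> balance=19683
3. pay 10971 -> balance=9227
4. pay 9920 -> balance=0
5. pay 10389 -> balance=0

0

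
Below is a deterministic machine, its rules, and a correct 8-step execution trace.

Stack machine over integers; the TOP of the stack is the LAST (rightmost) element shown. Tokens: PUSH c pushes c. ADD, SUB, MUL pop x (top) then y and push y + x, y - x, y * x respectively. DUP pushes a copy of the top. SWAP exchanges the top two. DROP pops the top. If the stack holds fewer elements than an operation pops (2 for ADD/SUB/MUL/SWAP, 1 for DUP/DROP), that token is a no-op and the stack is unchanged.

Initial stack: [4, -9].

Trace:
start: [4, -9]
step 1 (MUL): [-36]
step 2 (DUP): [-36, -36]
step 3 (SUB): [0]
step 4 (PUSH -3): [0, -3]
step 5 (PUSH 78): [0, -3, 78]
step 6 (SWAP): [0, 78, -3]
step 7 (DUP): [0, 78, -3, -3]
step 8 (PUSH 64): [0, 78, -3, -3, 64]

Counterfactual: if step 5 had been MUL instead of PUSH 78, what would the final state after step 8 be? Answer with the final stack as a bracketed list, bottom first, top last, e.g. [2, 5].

(re-executing from step 5 with the substitution; state before step 5: [0, -3])
step 5 (MUL): [0]
step 6 (SWAP): [0]
step 7 (DUP): [0, 0]
step 8 (PUSH 64): [0, 0, 64]

[0, 0, 64]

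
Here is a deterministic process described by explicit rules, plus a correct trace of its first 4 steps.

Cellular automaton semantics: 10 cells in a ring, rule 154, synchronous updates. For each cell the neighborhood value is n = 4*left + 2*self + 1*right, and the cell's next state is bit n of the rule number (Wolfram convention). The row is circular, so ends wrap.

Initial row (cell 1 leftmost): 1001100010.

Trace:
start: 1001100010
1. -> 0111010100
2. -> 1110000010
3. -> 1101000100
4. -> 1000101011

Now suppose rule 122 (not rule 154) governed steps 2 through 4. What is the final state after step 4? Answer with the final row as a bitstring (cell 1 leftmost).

(re-executing steps 2..4 under rule 122; state before step 2: 0111010100)
2. -> 1101101010
3. -> 1111110101
4. -> 0000011011

0000011011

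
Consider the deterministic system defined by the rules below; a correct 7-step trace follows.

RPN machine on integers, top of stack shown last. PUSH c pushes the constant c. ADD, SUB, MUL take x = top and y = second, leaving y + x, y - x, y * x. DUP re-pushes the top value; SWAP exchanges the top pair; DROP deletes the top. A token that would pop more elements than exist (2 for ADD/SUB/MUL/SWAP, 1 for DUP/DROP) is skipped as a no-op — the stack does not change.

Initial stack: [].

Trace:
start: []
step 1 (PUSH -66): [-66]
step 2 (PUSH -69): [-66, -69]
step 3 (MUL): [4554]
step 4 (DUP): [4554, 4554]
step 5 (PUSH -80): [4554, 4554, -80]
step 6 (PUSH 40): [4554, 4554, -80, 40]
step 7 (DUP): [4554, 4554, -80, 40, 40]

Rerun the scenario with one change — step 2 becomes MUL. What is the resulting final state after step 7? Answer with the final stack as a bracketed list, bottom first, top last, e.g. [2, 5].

(re-executing from step 2 with the substitution; state before step 2: [-66])
step 2 (MUL): [-66]
step 3 (MUL): [-66]
step 4 (DUP): [-66, -66]
step 5 (PUSH -80): [-66, -66, -80]
step 6 (PUSH 40): [-66, -66, -80, 40]
step 7 (DUP): [-66, -66, -80, 40, 40]

[-66, -66, -80, 40, 40]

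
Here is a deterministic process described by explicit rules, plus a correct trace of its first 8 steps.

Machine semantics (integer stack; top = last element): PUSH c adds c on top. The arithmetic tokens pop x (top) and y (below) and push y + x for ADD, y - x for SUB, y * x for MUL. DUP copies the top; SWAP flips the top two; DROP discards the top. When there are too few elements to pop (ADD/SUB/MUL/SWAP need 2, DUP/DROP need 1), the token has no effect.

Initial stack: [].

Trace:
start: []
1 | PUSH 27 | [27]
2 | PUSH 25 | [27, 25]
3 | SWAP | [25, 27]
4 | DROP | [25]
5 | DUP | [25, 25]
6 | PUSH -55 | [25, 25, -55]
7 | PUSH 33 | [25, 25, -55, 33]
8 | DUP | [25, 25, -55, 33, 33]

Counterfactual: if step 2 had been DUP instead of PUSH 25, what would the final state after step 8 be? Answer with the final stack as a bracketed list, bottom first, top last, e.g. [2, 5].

(re-executing from step 2 with the substitution; state before step 2: [27])
2 | DUP | [27, 27]
3 | SWAP | [27, 27]
4 | DROP | [27]
5 | DUP | [27, 27]
6 | PUSH -55 | [27, 27, -55]
7 | PUSH 33 | [27, 27, -55, 33]
8 | DUP | [27, 27, -55, 33, 33]

[27, 27, -55, 33, 33]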